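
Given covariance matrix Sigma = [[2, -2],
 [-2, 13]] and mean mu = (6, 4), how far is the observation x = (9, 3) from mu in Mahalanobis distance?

Step 1 — centre the observation: (x - mu) = (3, -1).

Step 2 — invert Sigma. det(Sigma) = 2·13 - (-2)² = 22.
  Sigma^{-1} = (1/det) · [[d, -b], [-b, a]] = [[0.5909, 0.0909],
 [0.0909, 0.0909]].

Step 3 — form the quadratic (x - mu)^T · Sigma^{-1} · (x - mu):
  Sigma^{-1} · (x - mu) = (1.6818, 0.1818).
  (x - mu)^T · [Sigma^{-1} · (x - mu)] = (3)·(1.6818) + (-1)·(0.1818) = 4.8636.

Step 4 — take square root: d = √(4.8636) ≈ 2.2054.

d(x, mu) = √(4.8636) ≈ 2.2054


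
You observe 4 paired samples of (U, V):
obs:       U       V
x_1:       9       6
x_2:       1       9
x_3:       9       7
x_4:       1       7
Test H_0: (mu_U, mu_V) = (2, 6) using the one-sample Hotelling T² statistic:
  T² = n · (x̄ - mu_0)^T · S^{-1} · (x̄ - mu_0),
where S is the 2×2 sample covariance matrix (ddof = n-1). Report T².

Step 1 — sample mean vector:
  mean(U) = (9 + 1 + 9 + 1) / 4 = 20/4 = 5
  mean(V) = (6 + 9 + 7 + 7) / 4 = 29/4 = 7.25
  x̄ = (5, 7.25),  deviation x̄ - mu_0 = (5, 7.25) - (2, 6) = (3, 1.25).

Step 2 — sample covariance matrix, S[i,j] = (1/(n-1)) · Σ_k (x_{k,i} - mean_i) · (x_{k,j} - mean_j), divisor n-1 = 3:
  S[U,U] = ((4)·(4) + (-4)·(-4) + (4)·(4) + (-4)·(-4)) / 3 = 64/3 = 21.3333
  S[U,V] = ((4)·(-1.25) + (-4)·(1.75) + (4)·(-0.25) + (-4)·(-0.25)) / 3 = -12/3 = -4
  S[V,V] = ((-1.25)·(-1.25) + (1.75)·(1.75) + (-0.25)·(-0.25) + (-0.25)·(-0.25)) / 3 = 4.75/3 = 1.5833
  S = [[21.3333, -4],
 [-4, 1.5833]].

Step 3 — invert S. det(S) = 21.3333·1.5833 - (-4)² = 17.7778.
  S^{-1} = (1/det) · [[d, -b], [-b, a]] = [[0.0891, 0.225],
 [0.225, 1.2]].

Step 4 — quadratic form (x̄ - mu_0)^T · S^{-1} · (x̄ - mu_0):
  S^{-1} · (x̄ - mu_0) = (0.5484, 2.175),
  (x̄ - mu_0)^T · [...] = (3)·(0.5484) + (1.25)·(2.175) = 4.3641.

Step 5 — scale by n: T² = 4 · 4.3641 = 17.4563.

T² ≈ 17.4563


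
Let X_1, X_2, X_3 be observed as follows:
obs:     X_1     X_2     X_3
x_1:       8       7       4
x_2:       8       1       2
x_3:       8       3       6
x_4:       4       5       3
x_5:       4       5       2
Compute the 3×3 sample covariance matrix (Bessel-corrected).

Step 1 — column means:
  mean(X_1) = (8 + 8 + 8 + 4 + 4) / 5 = 32/5 = 6.4
  mean(X_2) = (7 + 1 + 3 + 5 + 5) / 5 = 21/5 = 4.2
  mean(X_3) = (4 + 2 + 6 + 3 + 2) / 5 = 17/5 = 3.4

Step 2 — sample covariance S[i,j] = (1/(n-1)) · Σ_k (x_{k,i} - mean_i) · (x_{k,j} - mean_j), with n-1 = 4.
  S[X_1,X_1] = ((1.6)·(1.6) + (1.6)·(1.6) + (1.6)·(1.6) + (-2.4)·(-2.4) + (-2.4)·(-2.4)) / 4 = 19.2/4 = 4.8
  S[X_1,X_2] = ((1.6)·(2.8) + (1.6)·(-3.2) + (1.6)·(-1.2) + (-2.4)·(0.8) + (-2.4)·(0.8)) / 4 = -6.4/4 = -1.6
  S[X_1,X_3] = ((1.6)·(0.6) + (1.6)·(-1.4) + (1.6)·(2.6) + (-2.4)·(-0.4) + (-2.4)·(-1.4)) / 4 = 7.2/4 = 1.8
  S[X_2,X_2] = ((2.8)·(2.8) + (-3.2)·(-3.2) + (-1.2)·(-1.2) + (0.8)·(0.8) + (0.8)·(0.8)) / 4 = 20.8/4 = 5.2
  S[X_2,X_3] = ((2.8)·(0.6) + (-3.2)·(-1.4) + (-1.2)·(2.6) + (0.8)·(-0.4) + (0.8)·(-1.4)) / 4 = 1.6/4 = 0.4
  S[X_3,X_3] = ((0.6)·(0.6) + (-1.4)·(-1.4) + (2.6)·(2.6) + (-0.4)·(-0.4) + (-1.4)·(-1.4)) / 4 = 11.2/4 = 2.8

S is symmetric (S[j,i] = S[i,j]). Assembling:

S = [[4.8, -1.6, 1.8],
 [-1.6, 5.2, 0.4],
 [1.8, 0.4, 2.8]]


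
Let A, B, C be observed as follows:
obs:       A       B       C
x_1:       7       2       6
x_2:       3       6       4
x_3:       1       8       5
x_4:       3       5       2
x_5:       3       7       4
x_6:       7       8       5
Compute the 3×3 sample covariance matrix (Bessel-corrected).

Step 1 — column means:
  mean(A) = (7 + 3 + 1 + 3 + 3 + 7) / 6 = 24/6 = 4
  mean(B) = (2 + 6 + 8 + 5 + 7 + 8) / 6 = 36/6 = 6
  mean(C) = (6 + 4 + 5 + 2 + 4 + 5) / 6 = 26/6 = 4.3333

Step 2 — sample covariance S[i,j] = (1/(n-1)) · Σ_k (x_{k,i} - mean_i) · (x_{k,j} - mean_j), with n-1 = 5.
  S[A,A] = ((3)·(3) + (-1)·(-1) + (-3)·(-3) + (-1)·(-1) + (-1)·(-1) + (3)·(3)) / 5 = 30/5 = 6
  S[A,B] = ((3)·(-4) + (-1)·(0) + (-3)·(2) + (-1)·(-1) + (-1)·(1) + (3)·(2)) / 5 = -12/5 = -2.4
  S[A,C] = ((3)·(1.6667) + (-1)·(-0.3333) + (-3)·(0.6667) + (-1)·(-2.3333) + (-1)·(-0.3333) + (3)·(0.6667)) / 5 = 8/5 = 1.6
  S[B,B] = ((-4)·(-4) + (0)·(0) + (2)·(2) + (-1)·(-1) + (1)·(1) + (2)·(2)) / 5 = 26/5 = 5.2
  S[B,C] = ((-4)·(1.6667) + (0)·(-0.3333) + (2)·(0.6667) + (-1)·(-2.3333) + (1)·(-0.3333) + (2)·(0.6667)) / 5 = -2/5 = -0.4
  S[C,C] = ((1.6667)·(1.6667) + (-0.3333)·(-0.3333) + (0.6667)·(0.6667) + (-2.3333)·(-2.3333) + (-0.3333)·(-0.3333) + (0.6667)·(0.6667)) / 5 = 9.3333/5 = 1.8667

S is symmetric (S[j,i] = S[i,j]). Assembling:

S = [[6, -2.4, 1.6],
 [-2.4, 5.2, -0.4],
 [1.6, -0.4, 1.8667]]


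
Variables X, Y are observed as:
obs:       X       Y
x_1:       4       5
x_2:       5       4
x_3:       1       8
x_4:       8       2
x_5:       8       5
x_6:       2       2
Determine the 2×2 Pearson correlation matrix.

Step 1 — column means:
  mean(X) = (4 + 5 + 1 + 8 + 8 + 2) / 6 = 28/6 = 4.6667
  mean(Y) = (5 + 4 + 8 + 2 + 5 + 2) / 6 = 26/6 = 4.3333

Step 2 — sample variances and covariances s[i,j] = (1/(n-1)) · Σ_k (x_{k,i} - mean_i) · (x_{k,j} - mean_j), with n-1 = 5:
  s[X,X] = ((-0.6667)·(-0.6667) + (0.3333)·(0.3333) + (-3.6667)·(-3.6667) + (3.3333)·(3.3333) + (3.3333)·(3.3333) + (-2.6667)·(-2.6667)) / 5 = 43.3333/5 = 8.6667
  s[X,Y] = ((-0.6667)·(0.6667) + (0.3333)·(-0.3333) + (-3.6667)·(3.6667) + (3.3333)·(-2.3333) + (3.3333)·(0.6667) + (-2.6667)·(-2.3333)) / 5 = -13.3333/5 = -2.6667
  s[Y,Y] = ((0.6667)·(0.6667) + (-0.3333)·(-0.3333) + (3.6667)·(3.6667) + (-2.3333)·(-2.3333) + (0.6667)·(0.6667) + (-2.3333)·(-2.3333)) / 5 = 25.3333/5 = 5.0667
  Sample standard deviations s_i = √(s[i,i]):
  s(X) = √(8.6667) = 2.9439
  s(Y) = √(5.0667) = 2.2509

Step 3 — r_{ij} = s_{ij} / (s_i · s_j):
  r[X,X] = 1 (diagonal).
  r[X,Y] = -2.6667 / (2.9439 · 2.2509) = -2.6667 / 6.6265 = -0.4024
  r[Y,Y] = 1 (diagonal).

R is symmetric with unit diagonal. Assembling:

R = [[1, -0.4024],
 [-0.4024, 1]]


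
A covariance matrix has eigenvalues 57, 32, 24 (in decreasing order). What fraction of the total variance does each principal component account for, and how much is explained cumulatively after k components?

Step 1 — total variance = trace(Sigma) = Σ λ_i = 57 + 32 + 24 = 113.

Step 2 — fraction explained by component i = λ_i / Σ λ:
  PC1: 57/113 = 0.5044
  PC2: 32/113 = 0.2832
  PC3: 24/113 = 0.2124

Step 3 — cumulative fraction after k components = (λ_1 + ... + λ_k) / Σ λ:
  k = 1: 57/113 = 0.5044
  k = 2: (57 + 32)/113 = 89/113 = 0.7876
  k = 3: (57 + 32 + 24)/113 = 113/113 = 1

Summary (fraction, with percent):

explained: PC1 0.5044 (50.44%), PC2 0.2832 (28.32%), PC3 0.2124 (21.24%);  cumulative: 0.5044, 0.7876, 1


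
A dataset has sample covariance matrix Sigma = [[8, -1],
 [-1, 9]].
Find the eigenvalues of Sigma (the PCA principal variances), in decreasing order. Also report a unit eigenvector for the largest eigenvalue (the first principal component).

Step 1 — characteristic polynomial of 2×2 Sigma:
  det(Sigma - λI) = λ² - trace · λ + det = 0.
  trace = 8 + 9 = 17, det = 8·9 - (-1)² = 71.
Step 2 — discriminant:
  Δ = trace² - 4·det = 289 - 284 = 5.
Step 3 — eigenvalues:
  λ = (trace ± √Δ)/2 = (17 ± 2.2361)/2,
  λ_1 = 9.618,  λ_2 = 7.382.

Step 4 — unit eigenvector for λ_1: solve (Sigma - λ_1 I)v = 0. First row:
  (8 - 9.618)·v_x + (-1)·v_y = 0, i.e. (-1.618)·v_x + (-1)·v_y = 0,
  so v ∝ (b, λ_1 - a) = (-1, 1.618); multiply by -1 so the first entry is positive: u = (1, -1.618).
  ||u|| = √((1)² + (-1.618)²) = √(3.618) ≈ 1.9021,
  v_1 = u/||u|| ≈ (0.5257, -0.8507) (||v_1|| = 1).

λ_1 = 9.618,  λ_2 = 7.382;  v_1 ≈ (0.5257, -0.8507)


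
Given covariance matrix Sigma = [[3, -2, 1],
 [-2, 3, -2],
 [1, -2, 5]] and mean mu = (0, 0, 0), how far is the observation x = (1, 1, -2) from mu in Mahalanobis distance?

Step 1 — centre the observation: (x - mu) = (1, 1, -2).

Step 2 — invert Sigma (cofactor / det for 3×3, or solve directly):
  Sigma^{-1} = [[0.6111, 0.4444, 0.0556],
 [0.4444, 0.7778, 0.2222],
 [0.0556, 0.2222, 0.2778]].

Step 3 — form the quadratic (x - mu)^T · Sigma^{-1} · (x - mu):
  Sigma^{-1} · (x - mu) = (0.9444, 0.7778, -0.2778).
  (x - mu)^T · [Sigma^{-1} · (x - mu)] = (1)·(0.9444) + (1)·(0.7778) + (-2)·(-0.2778) = 2.2778.

Step 4 — take square root: d = √(2.2778) ≈ 1.5092.

d(x, mu) = √(2.2778) ≈ 1.5092


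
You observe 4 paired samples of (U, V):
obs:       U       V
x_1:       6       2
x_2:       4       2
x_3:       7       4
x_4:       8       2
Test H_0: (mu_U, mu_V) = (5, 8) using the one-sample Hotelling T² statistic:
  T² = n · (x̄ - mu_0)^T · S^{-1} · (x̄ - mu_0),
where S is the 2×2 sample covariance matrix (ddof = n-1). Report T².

Step 1 — sample mean vector:
  mean(U) = (6 + 4 + 7 + 8) / 4 = 25/4 = 6.25
  mean(V) = (2 + 2 + 4 + 2) / 4 = 10/4 = 2.5
  x̄ = (6.25, 2.5),  deviation x̄ - mu_0 = (6.25, 2.5) - (5, 8) = (1.25, -5.5).

Step 2 — sample covariance matrix, S[i,j] = (1/(n-1)) · Σ_k (x_{k,i} - mean_i) · (x_{k,j} - mean_j), divisor n-1 = 3:
  S[U,U] = ((-0.25)·(-0.25) + (-2.25)·(-2.25) + (0.75)·(0.75) + (1.75)·(1.75)) / 3 = 8.75/3 = 2.9167
  S[U,V] = ((-0.25)·(-0.5) + (-2.25)·(-0.5) + (0.75)·(1.5) + (1.75)·(-0.5)) / 3 = 1.5/3 = 0.5
  S[V,V] = ((-0.5)·(-0.5) + (-0.5)·(-0.5) + (1.5)·(1.5) + (-0.5)·(-0.5)) / 3 = 3/3 = 1
  S = [[2.9167, 0.5],
 [0.5, 1]].

Step 3 — invert S. det(S) = 2.9167·1 - (0.5)² = 2.6667.
  S^{-1} = (1/det) · [[d, -b], [-b, a]] = [[0.375, -0.1875],
 [-0.1875, 1.0938]].

Step 4 — quadratic form (x̄ - mu_0)^T · S^{-1} · (x̄ - mu_0):
  S^{-1} · (x̄ - mu_0) = (1.5, -6.25),
  (x̄ - mu_0)^T · [...] = (1.25)·(1.5) + (-5.5)·(-6.25) = 36.25.

Step 5 — scale by n: T² = 4 · 36.25 = 145.

T² ≈ 145


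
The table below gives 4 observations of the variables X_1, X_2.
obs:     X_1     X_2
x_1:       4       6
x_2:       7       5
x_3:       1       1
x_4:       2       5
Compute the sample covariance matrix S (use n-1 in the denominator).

Step 1 — column means:
  mean(X_1) = (4 + 7 + 1 + 2) / 4 = 14/4 = 3.5
  mean(X_2) = (6 + 5 + 1 + 5) / 4 = 17/4 = 4.25

Step 2 — sample covariance S[i,j] = (1/(n-1)) · Σ_k (x_{k,i} - mean_i) · (x_{k,j} - mean_j), with n-1 = 3.
  S[X_1,X_1] = ((0.5)·(0.5) + (3.5)·(3.5) + (-2.5)·(-2.5) + (-1.5)·(-1.5)) / 3 = 21/3 = 7
  S[X_1,X_2] = ((0.5)·(1.75) + (3.5)·(0.75) + (-2.5)·(-3.25) + (-1.5)·(0.75)) / 3 = 10.5/3 = 3.5
  S[X_2,X_2] = ((1.75)·(1.75) + (0.75)·(0.75) + (-3.25)·(-3.25) + (0.75)·(0.75)) / 3 = 14.75/3 = 4.9167

S is symmetric (S[j,i] = S[i,j]). Assembling:

S = [[7, 3.5],
 [3.5, 4.9167]]


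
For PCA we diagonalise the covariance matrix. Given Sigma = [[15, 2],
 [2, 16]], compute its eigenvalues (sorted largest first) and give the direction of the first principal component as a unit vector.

Step 1 — characteristic polynomial of 2×2 Sigma:
  det(Sigma - λI) = λ² - trace · λ + det = 0.
  trace = 15 + 16 = 31, det = 15·16 - (2)² = 236.
Step 2 — discriminant:
  Δ = trace² - 4·det = 961 - 944 = 17.
Step 3 — eigenvalues:
  λ = (trace ± √Δ)/2 = (31 ± 4.1231)/2,
  λ_1 = 17.5616,  λ_2 = 13.4384.

Step 4 — unit eigenvector for λ_1: solve (Sigma - λ_1 I)v = 0. First row:
  (15 - 17.5616)·v_x + (2)·v_y = 0, i.e. (-2.5616)·v_x + (2)·v_y = 0,
  so v ∝ (b, λ_1 - a) = (2, 2.5616) = u.
  ||u|| = √((2)² + (2.5616)²) = √(10.5616) ≈ 3.2499,
  v_1 = u/||u|| ≈ (0.6154, 0.7882) (||v_1|| = 1).

λ_1 = 17.5616,  λ_2 = 13.4384;  v_1 ≈ (0.6154, 0.7882)


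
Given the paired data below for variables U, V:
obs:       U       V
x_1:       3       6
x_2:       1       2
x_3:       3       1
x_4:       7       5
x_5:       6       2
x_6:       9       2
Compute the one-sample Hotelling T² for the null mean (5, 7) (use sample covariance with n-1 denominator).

Step 1 — sample mean vector:
  mean(U) = (3 + 1 + 3 + 7 + 6 + 9) / 6 = 29/6 = 4.8333
  mean(V) = (6 + 2 + 1 + 5 + 2 + 2) / 6 = 18/6 = 3
  x̄ = (4.8333, 3),  deviation x̄ - mu_0 = (4.8333, 3) - (5, 7) = (-0.1667, -4).

Step 2 — sample covariance matrix, S[i,j] = (1/(n-1)) · Σ_k (x_{k,i} - mean_i) · (x_{k,j} - mean_j), divisor n-1 = 5:
  S[U,U] = ((-1.8333)·(-1.8333) + (-3.8333)·(-3.8333) + (-1.8333)·(-1.8333) + (2.1667)·(2.1667) + (1.1667)·(1.1667) + (4.1667)·(4.1667)) / 5 = 44.8333/5 = 8.9667
  S[U,V] = ((-1.8333)·(3) + (-3.8333)·(-1) + (-1.8333)·(-2) + (2.1667)·(2) + (1.1667)·(-1) + (4.1667)·(-1)) / 5 = 1/5 = 0.2
  S[V,V] = ((3)·(3) + (-1)·(-1) + (-2)·(-2) + (2)·(2) + (-1)·(-1) + (-1)·(-1)) / 5 = 20/5 = 4
  S = [[8.9667, 0.2],
 [0.2, 4]].

Step 3 — invert S. det(S) = 8.9667·4 - (0.2)² = 35.8267.
  S^{-1} = (1/det) · [[d, -b], [-b, a]] = [[0.1116, -0.0056],
 [-0.0056, 0.2503]].

Step 4 — quadratic form (x̄ - mu_0)^T · S^{-1} · (x̄ - mu_0):
  S^{-1} · (x̄ - mu_0) = (0.0037, -1.0002),
  (x̄ - mu_0)^T · [...] = (-0.1667)·(0.0037) + (-4)·(-1.0002) = 4.0001.

Step 5 — scale by n: T² = 6 · 4.0001 = 24.0007.

T² ≈ 24.0007


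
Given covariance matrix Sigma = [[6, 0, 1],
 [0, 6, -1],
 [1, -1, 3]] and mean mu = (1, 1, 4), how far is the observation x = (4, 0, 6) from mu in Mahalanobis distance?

Step 1 — centre the observation: (x - mu) = (3, -1, 2).

Step 2 — invert Sigma (cofactor / det for 3×3, or solve directly):
  Sigma^{-1} = [[0.1771, -0.0104, -0.0625],
 [-0.0104, 0.1771, 0.0625],
 [-0.0625, 0.0625, 0.375]].

Step 3 — form the quadratic (x - mu)^T · Sigma^{-1} · (x - mu):
  Sigma^{-1} · (x - mu) = (0.4167, -0.0833, 0.5).
  (x - mu)^T · [Sigma^{-1} · (x - mu)] = (3)·(0.4167) + (-1)·(-0.0833) + (2)·(0.5) = 2.3333.

Step 4 — take square root: d = √(2.3333) ≈ 1.5275.

d(x, mu) = √(2.3333) ≈ 1.5275


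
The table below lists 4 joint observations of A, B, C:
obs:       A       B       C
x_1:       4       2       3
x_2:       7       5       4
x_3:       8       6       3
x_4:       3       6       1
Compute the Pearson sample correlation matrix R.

Step 1 — column means:
  mean(A) = (4 + 7 + 8 + 3) / 4 = 22/4 = 5.5
  mean(B) = (2 + 5 + 6 + 6) / 4 = 19/4 = 4.75
  mean(C) = (3 + 4 + 3 + 1) / 4 = 11/4 = 2.75

Step 2 — sample variances and covariances s[i,j] = (1/(n-1)) · Σ_k (x_{k,i} - mean_i) · (x_{k,j} - mean_j), with n-1 = 3:
  s[A,A] = ((-1.5)·(-1.5) + (1.5)·(1.5) + (2.5)·(2.5) + (-2.5)·(-2.5)) / 3 = 17/3 = 5.6667
  s[A,B] = ((-1.5)·(-2.75) + (1.5)·(0.25) + (2.5)·(1.25) + (-2.5)·(1.25)) / 3 = 4.5/3 = 1.5
  s[A,C] = ((-1.5)·(0.25) + (1.5)·(1.25) + (2.5)·(0.25) + (-2.5)·(-1.75)) / 3 = 6.5/3 = 2.1667
  s[B,B] = ((-2.75)·(-2.75) + (0.25)·(0.25) + (1.25)·(1.25) + (1.25)·(1.25)) / 3 = 10.75/3 = 3.5833
  s[B,C] = ((-2.75)·(0.25) + (0.25)·(1.25) + (1.25)·(0.25) + (1.25)·(-1.75)) / 3 = -2.25/3 = -0.75
  s[C,C] = ((0.25)·(0.25) + (1.25)·(1.25) + (0.25)·(0.25) + (-1.75)·(-1.75)) / 3 = 4.75/3 = 1.5833
  Sample standard deviations s_i = √(s[i,i]):
  s(A) = √(5.6667) = 2.3805
  s(B) = √(3.5833) = 1.893
  s(C) = √(1.5833) = 1.2583

Step 3 — r_{ij} = s_{ij} / (s_i · s_j):
  r[A,A] = 1 (diagonal).
  r[A,B] = 1.5 / (2.3805 · 1.893) = 1.5 / 4.5062 = 0.3329
  r[A,C] = 2.1667 / (2.3805 · 1.2583) = 2.1667 / 2.9954 = 0.7233
  r[B,B] = 1 (diagonal).
  r[B,C] = -0.75 / (1.893 · 1.2583) = -0.75 / 2.3819 = -0.3149
  r[C,C] = 1 (diagonal).

R is symmetric with unit diagonal. Assembling:

R = [[1, 0.3329, 0.7233],
 [0.3329, 1, -0.3149],
 [0.7233, -0.3149, 1]]


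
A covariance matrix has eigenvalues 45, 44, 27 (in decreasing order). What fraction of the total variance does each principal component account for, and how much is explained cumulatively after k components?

Step 1 — total variance = trace(Sigma) = Σ λ_i = 45 + 44 + 27 = 116.

Step 2 — fraction explained by component i = λ_i / Σ λ:
  PC1: 45/116 = 0.3879
  PC2: 44/116 = 0.3793
  PC3: 27/116 = 0.2328

Step 3 — cumulative fraction after k components = (λ_1 + ... + λ_k) / Σ λ:
  k = 1: 45/116 = 0.3879
  k = 2: (45 + 44)/116 = 89/116 = 0.7672
  k = 3: (45 + 44 + 27)/116 = 116/116 = 1

Summary (fraction, with percent):

explained: PC1 0.3879 (38.79%), PC2 0.3793 (37.93%), PC3 0.2328 (23.28%);  cumulative: 0.3879, 0.7672, 1


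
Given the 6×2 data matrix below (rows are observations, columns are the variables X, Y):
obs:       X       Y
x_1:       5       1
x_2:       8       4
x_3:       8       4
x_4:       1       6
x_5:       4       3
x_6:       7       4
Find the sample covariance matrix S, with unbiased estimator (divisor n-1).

Step 1 — column means:
  mean(X) = (5 + 8 + 8 + 1 + 4 + 7) / 6 = 33/6 = 5.5
  mean(Y) = (1 + 4 + 4 + 6 + 3 + 4) / 6 = 22/6 = 3.6667

Step 2 — sample covariance S[i,j] = (1/(n-1)) · Σ_k (x_{k,i} - mean_i) · (x_{k,j} - mean_j), with n-1 = 5.
  S[X,X] = ((-0.5)·(-0.5) + (2.5)·(2.5) + (2.5)·(2.5) + (-4.5)·(-4.5) + (-1.5)·(-1.5) + (1.5)·(1.5)) / 5 = 37.5/5 = 7.5
  S[X,Y] = ((-0.5)·(-2.6667) + (2.5)·(0.3333) + (2.5)·(0.3333) + (-4.5)·(2.3333) + (-1.5)·(-0.6667) + (1.5)·(0.3333)) / 5 = -6/5 = -1.2
  S[Y,Y] = ((-2.6667)·(-2.6667) + (0.3333)·(0.3333) + (0.3333)·(0.3333) + (2.3333)·(2.3333) + (-0.6667)·(-0.6667) + (0.3333)·(0.3333)) / 5 = 13.3333/5 = 2.6667

S is symmetric (S[j,i] = S[i,j]). Assembling:

S = [[7.5, -1.2],
 [-1.2, 2.6667]]


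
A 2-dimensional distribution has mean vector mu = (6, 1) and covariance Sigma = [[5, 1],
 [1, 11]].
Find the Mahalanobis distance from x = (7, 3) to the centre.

Step 1 — centre the observation: (x - mu) = (1, 2).

Step 2 — invert Sigma. det(Sigma) = 5·11 - (1)² = 54.
  Sigma^{-1} = (1/det) · [[d, -b], [-b, a]] = [[0.2037, -0.0185],
 [-0.0185, 0.0926]].

Step 3 — form the quadratic (x - mu)^T · Sigma^{-1} · (x - mu):
  Sigma^{-1} · (x - mu) = (0.1667, 0.1667).
  (x - mu)^T · [Sigma^{-1} · (x - mu)] = (1)·(0.1667) + (2)·(0.1667) = 0.5.

Step 4 — take square root: d = √(0.5) ≈ 0.7071.

d(x, mu) = √(0.5) ≈ 0.7071


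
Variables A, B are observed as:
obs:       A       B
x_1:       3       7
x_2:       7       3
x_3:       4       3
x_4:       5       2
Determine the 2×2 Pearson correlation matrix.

Step 1 — column means:
  mean(A) = (3 + 7 + 4 + 5) / 4 = 19/4 = 4.75
  mean(B) = (7 + 3 + 3 + 2) / 4 = 15/4 = 3.75

Step 2 — sample variances and covariances s[i,j] = (1/(n-1)) · Σ_k (x_{k,i} - mean_i) · (x_{k,j} - mean_j), with n-1 = 3:
  s[A,A] = ((-1.75)·(-1.75) + (2.25)·(2.25) + (-0.75)·(-0.75) + (0.25)·(0.25)) / 3 = 8.75/3 = 2.9167
  s[A,B] = ((-1.75)·(3.25) + (2.25)·(-0.75) + (-0.75)·(-0.75) + (0.25)·(-1.75)) / 3 = -7.25/3 = -2.4167
  s[B,B] = ((3.25)·(3.25) + (-0.75)·(-0.75) + (-0.75)·(-0.75) + (-1.75)·(-1.75)) / 3 = 14.75/3 = 4.9167
  Sample standard deviations s_i = √(s[i,i]):
  s(A) = √(2.9167) = 1.7078
  s(B) = √(4.9167) = 2.2174

Step 3 — r_{ij} = s_{ij} / (s_i · s_j):
  r[A,A] = 1 (diagonal).
  r[A,B] = -2.4167 / (1.7078 · 2.2174) = -2.4167 / 3.7869 = -0.6382
  r[B,B] = 1 (diagonal).

R is symmetric with unit diagonal. Assembling:

R = [[1, -0.6382],
 [-0.6382, 1]]


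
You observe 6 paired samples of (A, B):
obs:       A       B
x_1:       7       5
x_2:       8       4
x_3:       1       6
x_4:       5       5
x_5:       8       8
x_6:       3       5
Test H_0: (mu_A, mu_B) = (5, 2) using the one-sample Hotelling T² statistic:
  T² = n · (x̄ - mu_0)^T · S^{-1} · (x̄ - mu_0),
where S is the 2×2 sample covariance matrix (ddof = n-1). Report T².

Step 1 — sample mean vector:
  mean(A) = (7 + 8 + 1 + 5 + 8 + 3) / 6 = 32/6 = 5.3333
  mean(B) = (5 + 4 + 6 + 5 + 8 + 5) / 6 = 33/6 = 5.5
  x̄ = (5.3333, 5.5),  deviation x̄ - mu_0 = (5.3333, 5.5) - (5, 2) = (0.3333, 3.5).

Step 2 — sample covariance matrix, S[i,j] = (1/(n-1)) · Σ_k (x_{k,i} - mean_i) · (x_{k,j} - mean_j), divisor n-1 = 5:
  S[A,A] = ((1.6667)·(1.6667) + (2.6667)·(2.6667) + (-4.3333)·(-4.3333) + (-0.3333)·(-0.3333) + (2.6667)·(2.6667) + (-2.3333)·(-2.3333)) / 5 = 41.3333/5 = 8.2667
  S[A,B] = ((1.6667)·(-0.5) + (2.6667)·(-1.5) + (-4.3333)·(0.5) + (-0.3333)·(-0.5) + (2.6667)·(2.5) + (-2.3333)·(-0.5)) / 5 = 1/5 = 0.2
  S[B,B] = ((-0.5)·(-0.5) + (-1.5)·(-1.5) + (0.5)·(0.5) + (-0.5)·(-0.5) + (2.5)·(2.5) + (-0.5)·(-0.5)) / 5 = 9.5/5 = 1.9
  S = [[8.2667, 0.2],
 [0.2, 1.9]].

Step 3 — invert S. det(S) = 8.2667·1.9 - (0.2)² = 15.6667.
  S^{-1} = (1/det) · [[d, -b], [-b, a]] = [[0.1213, -0.0128],
 [-0.0128, 0.5277]].

Step 4 — quadratic form (x̄ - mu_0)^T · S^{-1} · (x̄ - mu_0):
  S^{-1} · (x̄ - mu_0) = (-0.0043, 1.8426),
  (x̄ - mu_0)^T · [...] = (0.3333)·(-0.0043) + (3.5)·(1.8426) = 6.4475.

Step 5 — scale by n: T² = 6 · 6.4475 = 38.6851.

T² ≈ 38.6851


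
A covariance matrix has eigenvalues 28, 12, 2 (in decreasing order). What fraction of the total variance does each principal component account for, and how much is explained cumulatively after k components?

Step 1 — total variance = trace(Sigma) = Σ λ_i = 28 + 12 + 2 = 42.

Step 2 — fraction explained by component i = λ_i / Σ λ:
  PC1: 28/42 = 0.6667
  PC2: 12/42 = 0.2857
  PC3: 2/42 = 0.0476

Step 3 — cumulative fraction after k components = (λ_1 + ... + λ_k) / Σ λ:
  k = 1: 28/42 = 0.6667
  k = 2: (28 + 12)/42 = 40/42 = 0.9524
  k = 3: (28 + 12 + 2)/42 = 42/42 = 1

Summary (fraction, with percent):

explained: PC1 0.6667 (66.67%), PC2 0.2857 (28.57%), PC3 0.0476 (4.76%);  cumulative: 0.6667, 0.9524, 1


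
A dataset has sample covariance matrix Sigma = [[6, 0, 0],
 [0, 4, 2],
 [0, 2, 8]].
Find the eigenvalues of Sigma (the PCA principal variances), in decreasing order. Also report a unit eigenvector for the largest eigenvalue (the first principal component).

Step 1 — characteristic polynomial p(λ) = det(λI - Sigma) = λ³ - tr·λ² + c_1·λ - det, where tr = trace, c_1 = sum of the principal 2×2 minors, det = det(Sigma):
  tr = 6 + 4 + 8 = 18,
  c_1 = (6·4 - (0)²) + (6·8 - (0)²) + (4·8 - (2)²) = 24 + 48 + 28 = 100,
  det = 6·(4·8 - (2)²) - (0)·((0)·8 - (2)·(0)) + (0)·((0)·(2) - 4·(0)) = 6·(28) - (0)·(0) + (0)·(0) = 168.
  So p(λ) = λ³ - 18λ² + 100λ - 168.
Step 2 — look for an integer root (rational root theorem: any rational root is an integer divisor of 168). Testing λ = 6:
  p(6) = 216 - 648 + 600 - 168 = 0  ✓
  Dividing out (λ - 6): p(λ) = (λ - 6)(λ² - 12λ + 28).
Step 3 — remaining eigenvalues from the quadratic λ² - 12λ + 28 = 0:
  Δ = 12² - 4·28 = 144 - 112 = 32,  λ = (12 ± √32)/2 = (12 ± 5.6569)/2 ≈ 8.8284 or 3.1716.
  Sorted: λ_1 = 8.8284,  λ_2 = 6,  λ_3 = 3.1716  (check: sum = 18 = tr ✓).

Step 4 — unit eigenvector for λ_1 ≈ 8.8284: v spans the null space of (Sigma - λ_1 I), whose rows are
  r_1 = (-2.8284, 0, 0),  r_2 = (0, -4.8284, 2),  r_3 = (0, 2, -0.8284).
  v is orthogonal to every row, so take v ∝ r_1 × r_2 = ((0)·(2) - (0)·(-4.8284), (0)·(0) - (-2.8284)·(2), (-2.8284)·(-4.8284) - (0)·(0)) ≈ (0, 5.6569, 13.6569).
  Let u = (0, 5.6569, 13.6569).
  ||u|| = √((0)² + (5.6569)² + (13.6569)²) = √(218.5097) ≈ 14.7821,  v_1 = u/||u|| ≈ (0, 0.3827, 0.9239) (||v_1|| = 1).

λ_1 = 8.8284,  λ_2 = 6,  λ_3 = 3.1716;  v_1 ≈ (0, 0.3827, 0.9239)


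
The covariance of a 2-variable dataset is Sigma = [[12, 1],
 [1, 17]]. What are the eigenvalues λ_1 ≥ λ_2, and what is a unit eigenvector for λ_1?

Step 1 — characteristic polynomial of 2×2 Sigma:
  det(Sigma - λI) = λ² - trace · λ + det = 0.
  trace = 12 + 17 = 29, det = 12·17 - (1)² = 203.
Step 2 — discriminant:
  Δ = trace² - 4·det = 841 - 812 = 29.
Step 3 — eigenvalues:
  λ = (trace ± √Δ)/2 = (29 ± 5.3852)/2,
  λ_1 = 17.1926,  λ_2 = 11.8074.

Step 4 — unit eigenvector for λ_1: solve (Sigma - λ_1 I)v = 0. First row:
  (12 - 17.1926)·v_x + (1)·v_y = 0, i.e. (-5.1926)·v_x + (1)·v_y = 0,
  so v ∝ (b, λ_1 - a) = (1, 5.1926) = u.
  ||u|| = √((1)² + (5.1926)²) = √(27.9629) ≈ 5.288,
  v_1 = u/||u|| ≈ (0.1891, 0.982) (||v_1|| = 1).

λ_1 = 17.1926,  λ_2 = 11.8074;  v_1 ≈ (0.1891, 0.982)


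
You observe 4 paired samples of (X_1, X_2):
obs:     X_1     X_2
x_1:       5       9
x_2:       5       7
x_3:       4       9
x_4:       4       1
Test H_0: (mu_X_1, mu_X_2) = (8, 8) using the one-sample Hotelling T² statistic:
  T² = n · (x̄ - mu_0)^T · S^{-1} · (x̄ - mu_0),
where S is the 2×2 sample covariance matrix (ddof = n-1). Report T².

Step 1 — sample mean vector:
  mean(X_1) = (5 + 5 + 4 + 4) / 4 = 18/4 = 4.5
  mean(X_2) = (9 + 7 + 9 + 1) / 4 = 26/4 = 6.5
  x̄ = (4.5, 6.5),  deviation x̄ - mu_0 = (4.5, 6.5) - (8, 8) = (-3.5, -1.5).

Step 2 — sample covariance matrix, S[i,j] = (1/(n-1)) · Σ_k (x_{k,i} - mean_i) · (x_{k,j} - mean_j), divisor n-1 = 3:
  S[X_1,X_1] = ((0.5)·(0.5) + (0.5)·(0.5) + (-0.5)·(-0.5) + (-0.5)·(-0.5)) / 3 = 1/3 = 0.3333
  S[X_1,X_2] = ((0.5)·(2.5) + (0.5)·(0.5) + (-0.5)·(2.5) + (-0.5)·(-5.5)) / 3 = 3/3 = 1
  S[X_2,X_2] = ((2.5)·(2.5) + (0.5)·(0.5) + (2.5)·(2.5) + (-5.5)·(-5.5)) / 3 = 43/3 = 14.3333
  S = [[0.3333, 1],
 [1, 14.3333]].

Step 3 — invert S. det(S) = 0.3333·14.3333 - (1)² = 3.7778.
  S^{-1} = (1/det) · [[d, -b], [-b, a]] = [[3.7941, -0.2647],
 [-0.2647, 0.0882]].

Step 4 — quadratic form (x̄ - mu_0)^T · S^{-1} · (x̄ - mu_0):
  S^{-1} · (x̄ - mu_0) = (-12.8824, 0.7941),
  (x̄ - mu_0)^T · [...] = (-3.5)·(-12.8824) + (-1.5)·(0.7941) = 43.8971.

Step 5 — scale by n: T² = 4 · 43.8971 = 175.5882.

T² ≈ 175.5882


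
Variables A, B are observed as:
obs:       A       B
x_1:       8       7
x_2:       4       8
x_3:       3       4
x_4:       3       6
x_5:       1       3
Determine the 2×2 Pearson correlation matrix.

Step 1 — column means:
  mean(A) = (8 + 4 + 3 + 3 + 1) / 5 = 19/5 = 3.8
  mean(B) = (7 + 8 + 4 + 6 + 3) / 5 = 28/5 = 5.6

Step 2 — sample variances and covariances s[i,j] = (1/(n-1)) · Σ_k (x_{k,i} - mean_i) · (x_{k,j} - mean_j), with n-1 = 4:
  s[A,A] = ((4.2)·(4.2) + (0.2)·(0.2) + (-0.8)·(-0.8) + (-0.8)·(-0.8) + (-2.8)·(-2.8)) / 4 = 26.8/4 = 6.7
  s[A,B] = ((4.2)·(1.4) + (0.2)·(2.4) + (-0.8)·(-1.6) + (-0.8)·(0.4) + (-2.8)·(-2.6)) / 4 = 14.6/4 = 3.65
  s[B,B] = ((1.4)·(1.4) + (2.4)·(2.4) + (-1.6)·(-1.6) + (0.4)·(0.4) + (-2.6)·(-2.6)) / 4 = 17.2/4 = 4.3
  Sample standard deviations s_i = √(s[i,i]):
  s(A) = √(6.7) = 2.5884
  s(B) = √(4.3) = 2.0736

Step 3 — r_{ij} = s_{ij} / (s_i · s_j):
  r[A,A] = 1 (diagonal).
  r[A,B] = 3.65 / (2.5884 · 2.0736) = 3.65 / 5.3675 = 0.68
  r[B,B] = 1 (diagonal).

R is symmetric with unit diagonal. Assembling:

R = [[1, 0.68],
 [0.68, 1]]


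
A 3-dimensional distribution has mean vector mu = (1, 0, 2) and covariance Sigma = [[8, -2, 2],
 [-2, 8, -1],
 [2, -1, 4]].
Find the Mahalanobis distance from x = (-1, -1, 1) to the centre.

Step 1 — centre the observation: (x - mu) = (-2, -1, -1).

Step 2 — invert Sigma (cofactor / det for 3×3, or solve directly):
  Sigma^{-1} = [[0.149, 0.0288, -0.0673],
 [0.0288, 0.1346, 0.0192],
 [-0.0673, 0.0192, 0.2885]].

Step 3 — form the quadratic (x - mu)^T · Sigma^{-1} · (x - mu):
  Sigma^{-1} · (x - mu) = (-0.2596, -0.2115, -0.1731).
  (x - mu)^T · [Sigma^{-1} · (x - mu)] = (-2)·(-0.2596) + (-1)·(-0.2115) + (-1)·(-0.1731) = 0.9038.

Step 4 — take square root: d = √(0.9038) ≈ 0.9507.

d(x, mu) = √(0.9038) ≈ 0.9507


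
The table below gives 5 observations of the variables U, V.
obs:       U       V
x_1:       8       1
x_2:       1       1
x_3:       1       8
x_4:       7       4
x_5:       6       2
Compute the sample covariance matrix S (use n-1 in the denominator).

Step 1 — column means:
  mean(U) = (8 + 1 + 1 + 7 + 6) / 5 = 23/5 = 4.6
  mean(V) = (1 + 1 + 8 + 4 + 2) / 5 = 16/5 = 3.2

Step 2 — sample covariance S[i,j] = (1/(n-1)) · Σ_k (x_{k,i} - mean_i) · (x_{k,j} - mean_j), with n-1 = 4.
  S[U,U] = ((3.4)·(3.4) + (-3.6)·(-3.6) + (-3.6)·(-3.6) + (2.4)·(2.4) + (1.4)·(1.4)) / 4 = 45.2/4 = 11.3
  S[U,V] = ((3.4)·(-2.2) + (-3.6)·(-2.2) + (-3.6)·(4.8) + (2.4)·(0.8) + (1.4)·(-1.2)) / 4 = -16.6/4 = -4.15
  S[V,V] = ((-2.2)·(-2.2) + (-2.2)·(-2.2) + (4.8)·(4.8) + (0.8)·(0.8) + (-1.2)·(-1.2)) / 4 = 34.8/4 = 8.7

S is symmetric (S[j,i] = S[i,j]). Assembling:

S = [[11.3, -4.15],
 [-4.15, 8.7]]


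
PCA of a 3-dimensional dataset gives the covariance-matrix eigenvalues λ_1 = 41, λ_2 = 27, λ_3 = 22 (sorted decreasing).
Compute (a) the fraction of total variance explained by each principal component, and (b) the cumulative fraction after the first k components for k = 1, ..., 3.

Step 1 — total variance = trace(Sigma) = Σ λ_i = 41 + 27 + 22 = 90.

Step 2 — fraction explained by component i = λ_i / Σ λ:
  PC1: 41/90 = 0.4556
  PC2: 27/90 = 0.3
  PC3: 22/90 = 0.2444

Step 3 — cumulative fraction after k components = (λ_1 + ... + λ_k) / Σ λ:
  k = 1: 41/90 = 0.4556
  k = 2: (41 + 27)/90 = 68/90 = 0.7556
  k = 3: (41 + 27 + 22)/90 = 90/90 = 1

Summary (fraction, with percent):

explained: PC1 0.4556 (45.56%), PC2 0.3 (30%), PC3 0.2444 (24.44%);  cumulative: 0.4556, 0.7556, 1


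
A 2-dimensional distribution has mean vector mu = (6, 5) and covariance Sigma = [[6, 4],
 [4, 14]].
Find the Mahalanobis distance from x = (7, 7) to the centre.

Step 1 — centre the observation: (x - mu) = (1, 2).

Step 2 — invert Sigma. det(Sigma) = 6·14 - (4)² = 68.
  Sigma^{-1} = (1/det) · [[d, -b], [-b, a]] = [[0.2059, -0.0588],
 [-0.0588, 0.0882]].

Step 3 — form the quadratic (x - mu)^T · Sigma^{-1} · (x - mu):
  Sigma^{-1} · (x - mu) = (0.0882, 0.1176).
  (x - mu)^T · [Sigma^{-1} · (x - mu)] = (1)·(0.0882) + (2)·(0.1176) = 0.3235.

Step 4 — take square root: d = √(0.3235) ≈ 0.5688.

d(x, mu) = √(0.3235) ≈ 0.5688


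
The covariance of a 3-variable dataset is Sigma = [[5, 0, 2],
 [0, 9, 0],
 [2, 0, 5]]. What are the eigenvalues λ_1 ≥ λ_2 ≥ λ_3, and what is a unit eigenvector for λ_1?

Step 1 — characteristic polynomial p(λ) = det(λI - Sigma) = λ³ - tr·λ² + c_1·λ - det, where tr = trace, c_1 = sum of the principal 2×2 minors, det = det(Sigma):
  tr = 5 + 9 + 5 = 19,
  c_1 = (5·9 - (0)²) + (5·5 - (2)²) + (9·5 - (0)²) = 45 + 21 + 45 = 111,
  det = 5·(9·5 - (0)²) - (0)·((0)·5 - (0)·(2)) + (2)·((0)·(0) - 9·(2)) = 5·(45) - (0)·(0) + (2)·(-18) = 189.
  So p(λ) = λ³ - 19λ² + 111λ - 189.
Step 2 — look for an integer root (rational root theorem: any rational root is an integer divisor of 189). Testing λ = 3:
  p(3) = 27 - 171 + 333 - 189 = 0  ✓
  Dividing out (λ - 3): p(λ) = (λ - 3)(λ² - 16λ + 63).
Step 3 — remaining eigenvalues from the quadratic λ² - 16λ + 63 = 0:
  Δ = 16² - 4·63 = 256 - 252 = 4,  λ = (16 ± √4)/2 = (16 ± 2)/2 = 9 or 7.
  Sorted: λ_1 = 9,  λ_2 = 7,  λ_3 = 3  (check: sum = 19 = tr ✓).

Step 4 — unit eigenvector for λ_1 = 9: v spans the null space of (Sigma - λ_1 I), whose rows are
  r_1 = (-4, 0, 2),  r_2 = (0, 0, 0),  r_3 = (2, 0, -4).
  v is orthogonal to every row, so take v ∝ r_1 × r_3 = ((0)·(-4) - (2)·(0), (2)·(2) - (-4)·(-4), (-4)·(0) - (0)·(2)) = (0, -12, 0).
  Rescale (divide by 12; multiply by -1 so the first nonzero entry is positive): u = (0, 1, 0).
  ||u|| = √((0)² + (1)² + (0)²) = √(1) = 1,  v_1 = u/||u|| ≈ (0, 1, 0) (||v_1|| = 1).

λ_1 = 9,  λ_2 = 7,  λ_3 = 3;  v_1 ≈ (0, 1, 0)


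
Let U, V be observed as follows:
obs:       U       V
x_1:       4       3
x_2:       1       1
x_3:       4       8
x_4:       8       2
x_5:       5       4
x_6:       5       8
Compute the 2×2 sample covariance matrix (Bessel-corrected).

Step 1 — column means:
  mean(U) = (4 + 1 + 4 + 8 + 5 + 5) / 6 = 27/6 = 4.5
  mean(V) = (3 + 1 + 8 + 2 + 4 + 8) / 6 = 26/6 = 4.3333

Step 2 — sample covariance S[i,j] = (1/(n-1)) · Σ_k (x_{k,i} - mean_i) · (x_{k,j} - mean_j), with n-1 = 5.
  S[U,U] = ((-0.5)·(-0.5) + (-3.5)·(-3.5) + (-0.5)·(-0.5) + (3.5)·(3.5) + (0.5)·(0.5) + (0.5)·(0.5)) / 5 = 25.5/5 = 5.1
  S[U,V] = ((-0.5)·(-1.3333) + (-3.5)·(-3.3333) + (-0.5)·(3.6667) + (3.5)·(-2.3333) + (0.5)·(-0.3333) + (0.5)·(3.6667)) / 5 = 4/5 = 0.8
  S[V,V] = ((-1.3333)·(-1.3333) + (-3.3333)·(-3.3333) + (3.6667)·(3.6667) + (-2.3333)·(-2.3333) + (-0.3333)·(-0.3333) + (3.6667)·(3.6667)) / 5 = 45.3333/5 = 9.0667

S is symmetric (S[j,i] = S[i,j]). Assembling:

S = [[5.1, 0.8],
 [0.8, 9.0667]]


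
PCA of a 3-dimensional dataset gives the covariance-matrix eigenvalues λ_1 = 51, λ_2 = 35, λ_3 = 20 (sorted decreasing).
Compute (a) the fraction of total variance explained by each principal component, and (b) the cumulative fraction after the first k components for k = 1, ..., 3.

Step 1 — total variance = trace(Sigma) = Σ λ_i = 51 + 35 + 20 = 106.

Step 2 — fraction explained by component i = λ_i / Σ λ:
  PC1: 51/106 = 0.4811
  PC2: 35/106 = 0.3302
  PC3: 20/106 = 0.1887

Step 3 — cumulative fraction after k components = (λ_1 + ... + λ_k) / Σ λ:
  k = 1: 51/106 = 0.4811
  k = 2: (51 + 35)/106 = 86/106 = 0.8113
  k = 3: (51 + 35 + 20)/106 = 106/106 = 1

Summary (fraction, with percent):

explained: PC1 0.4811 (48.11%), PC2 0.3302 (33.02%), PC3 0.1887 (18.87%);  cumulative: 0.4811, 0.8113, 1


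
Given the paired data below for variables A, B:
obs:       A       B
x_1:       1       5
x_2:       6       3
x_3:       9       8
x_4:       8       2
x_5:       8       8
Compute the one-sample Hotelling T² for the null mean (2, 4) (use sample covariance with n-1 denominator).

Step 1 — sample mean vector:
  mean(A) = (1 + 6 + 9 + 8 + 8) / 5 = 32/5 = 6.4
  mean(B) = (5 + 3 + 8 + 2 + 8) / 5 = 26/5 = 5.2
  x̄ = (6.4, 5.2),  deviation x̄ - mu_0 = (6.4, 5.2) - (2, 4) = (4.4, 1.2).

Step 2 — sample covariance matrix, S[i,j] = (1/(n-1)) · Σ_k (x_{k,i} - mean_i) · (x_{k,j} - mean_j), divisor n-1 = 4:
  S[A,A] = ((-5.4)·(-5.4) + (-0.4)·(-0.4) + (2.6)·(2.6) + (1.6)·(1.6) + (1.6)·(1.6)) / 4 = 41.2/4 = 10.3
  S[A,B] = ((-5.4)·(-0.2) + (-0.4)·(-2.2) + (2.6)·(2.8) + (1.6)·(-3.2) + (1.6)·(2.8)) / 4 = 8.6/4 = 2.15
  S[B,B] = ((-0.2)·(-0.2) + (-2.2)·(-2.2) + (2.8)·(2.8) + (-3.2)·(-3.2) + (2.8)·(2.8)) / 4 = 30.8/4 = 7.7
  S = [[10.3, 2.15],
 [2.15, 7.7]].

Step 3 — invert S. det(S) = 10.3·7.7 - (2.15)² = 74.6875.
  S^{-1} = (1/det) · [[d, -b], [-b, a]] = [[0.1031, -0.0288],
 [-0.0288, 0.1379]].

Step 4 — quadratic form (x̄ - mu_0)^T · S^{-1} · (x̄ - mu_0):
  S^{-1} · (x̄ - mu_0) = (0.4191, 0.0388),
  (x̄ - mu_0)^T · [...] = (4.4)·(0.4191) + (1.2)·(0.0388) = 1.8905.

Step 5 — scale by n: T² = 5 · 1.8905 = 9.4527.

T² ≈ 9.4527


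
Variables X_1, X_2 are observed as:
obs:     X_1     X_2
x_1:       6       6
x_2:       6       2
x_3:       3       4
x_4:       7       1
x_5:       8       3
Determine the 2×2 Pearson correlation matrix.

Step 1 — column means:
  mean(X_1) = (6 + 6 + 3 + 7 + 8) / 5 = 30/5 = 6
  mean(X_2) = (6 + 2 + 4 + 1 + 3) / 5 = 16/5 = 3.2

Step 2 — sample variances and covariances s[i,j] = (1/(n-1)) · Σ_k (x_{k,i} - mean_i) · (x_{k,j} - mean_j), with n-1 = 4:
  s[X_1,X_1] = ((0)·(0) + (0)·(0) + (-3)·(-3) + (1)·(1) + (2)·(2)) / 4 = 14/4 = 3.5
  s[X_1,X_2] = ((0)·(2.8) + (0)·(-1.2) + (-3)·(0.8) + (1)·(-2.2) + (2)·(-0.2)) / 4 = -5/4 = -1.25
  s[X_2,X_2] = ((2.8)·(2.8) + (-1.2)·(-1.2) + (0.8)·(0.8) + (-2.2)·(-2.2) + (-0.2)·(-0.2)) / 4 = 14.8/4 = 3.7
  Sample standard deviations s_i = √(s[i,i]):
  s(X_1) = √(3.5) = 1.8708
  s(X_2) = √(3.7) = 1.9235

Step 3 — r_{ij} = s_{ij} / (s_i · s_j):
  r[X_1,X_1] = 1 (diagonal).
  r[X_1,X_2] = -1.25 / (1.8708 · 1.9235) = -1.25 / 3.5986 = -0.3474
  r[X_2,X_2] = 1 (diagonal).

R is symmetric with unit diagonal. Assembling:

R = [[1, -0.3474],
 [-0.3474, 1]]


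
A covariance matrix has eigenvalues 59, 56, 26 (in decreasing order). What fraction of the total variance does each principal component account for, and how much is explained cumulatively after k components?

Step 1 — total variance = trace(Sigma) = Σ λ_i = 59 + 56 + 26 = 141.

Step 2 — fraction explained by component i = λ_i / Σ λ:
  PC1: 59/141 = 0.4184
  PC2: 56/141 = 0.3972
  PC3: 26/141 = 0.1844

Step 3 — cumulative fraction after k components = (λ_1 + ... + λ_k) / Σ λ:
  k = 1: 59/141 = 0.4184
  k = 2: (59 + 56)/141 = 115/141 = 0.8156
  k = 3: (59 + 56 + 26)/141 = 141/141 = 1

Summary (fraction, with percent):

explained: PC1 0.4184 (41.84%), PC2 0.3972 (39.72%), PC3 0.1844 (18.44%);  cumulative: 0.4184, 0.8156, 1


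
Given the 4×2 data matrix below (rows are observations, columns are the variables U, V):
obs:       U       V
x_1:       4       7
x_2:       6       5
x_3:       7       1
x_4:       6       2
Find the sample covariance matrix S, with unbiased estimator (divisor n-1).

Step 1 — column means:
  mean(U) = (4 + 6 + 7 + 6) / 4 = 23/4 = 5.75
  mean(V) = (7 + 5 + 1 + 2) / 4 = 15/4 = 3.75

Step 2 — sample covariance S[i,j] = (1/(n-1)) · Σ_k (x_{k,i} - mean_i) · (x_{k,j} - mean_j), with n-1 = 3.
  S[U,U] = ((-1.75)·(-1.75) + (0.25)·(0.25) + (1.25)·(1.25) + (0.25)·(0.25)) / 3 = 4.75/3 = 1.5833
  S[U,V] = ((-1.75)·(3.25) + (0.25)·(1.25) + (1.25)·(-2.75) + (0.25)·(-1.75)) / 3 = -9.25/3 = -3.0833
  S[V,V] = ((3.25)·(3.25) + (1.25)·(1.25) + (-2.75)·(-2.75) + (-1.75)·(-1.75)) / 3 = 22.75/3 = 7.5833

S is symmetric (S[j,i] = S[i,j]). Assembling:

S = [[1.5833, -3.0833],
 [-3.0833, 7.5833]]


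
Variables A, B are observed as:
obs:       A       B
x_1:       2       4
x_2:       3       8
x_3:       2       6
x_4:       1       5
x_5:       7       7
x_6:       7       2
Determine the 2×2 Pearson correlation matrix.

Step 1 — column means:
  mean(A) = (2 + 3 + 2 + 1 + 7 + 7) / 6 = 22/6 = 3.6667
  mean(B) = (4 + 8 + 6 + 5 + 7 + 2) / 6 = 32/6 = 5.3333

Step 2 — sample variances and covariances s[i,j] = (1/(n-1)) · Σ_k (x_{k,i} - mean_i) · (x_{k,j} - mean_j), with n-1 = 5:
  s[A,A] = ((-1.6667)·(-1.6667) + (-0.6667)·(-0.6667) + (-1.6667)·(-1.6667) + (-2.6667)·(-2.6667) + (3.3333)·(3.3333) + (3.3333)·(3.3333)) / 5 = 35.3333/5 = 7.0667
  s[A,B] = ((-1.6667)·(-1.3333) + (-0.6667)·(2.6667) + (-1.6667)·(0.6667) + (-2.6667)·(-0.3333) + (3.3333)·(1.6667) + (3.3333)·(-3.3333)) / 5 = -5.3333/5 = -1.0667
  s[B,B] = ((-1.3333)·(-1.3333) + (2.6667)·(2.6667) + (0.6667)·(0.6667) + (-0.3333)·(-0.3333) + (1.6667)·(1.6667) + (-3.3333)·(-3.3333)) / 5 = 23.3333/5 = 4.6667
  Sample standard deviations s_i = √(s[i,i]):
  s(A) = √(7.0667) = 2.6583
  s(B) = √(4.6667) = 2.1602

Step 3 — r_{ij} = s_{ij} / (s_i · s_j):
  r[A,A] = 1 (diagonal).
  r[A,B] = -1.0667 / (2.6583 · 2.1602) = -1.0667 / 5.7426 = -0.1857
  r[B,B] = 1 (diagonal).

R is symmetric with unit diagonal. Assembling:

R = [[1, -0.1857],
 [-0.1857, 1]]


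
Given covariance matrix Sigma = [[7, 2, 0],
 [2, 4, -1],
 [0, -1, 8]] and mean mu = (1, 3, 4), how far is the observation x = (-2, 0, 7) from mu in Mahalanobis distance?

Step 1 — centre the observation: (x - mu) = (-3, -3, 3).

Step 2 — invert Sigma (cofactor / det for 3×3, or solve directly):
  Sigma^{-1} = [[0.1676, -0.0865, -0.0108],
 [-0.0865, 0.3027, 0.0378],
 [-0.0108, 0.0378, 0.1297]].

Step 3 — form the quadratic (x - mu)^T · Sigma^{-1} · (x - mu):
  Sigma^{-1} · (x - mu) = (-0.2757, -0.5351, 0.3081).
  (x - mu)^T · [Sigma^{-1} · (x - mu)] = (-3)·(-0.2757) + (-3)·(-0.5351) + (3)·(0.3081) = 3.3568.

Step 4 — take square root: d = √(3.3568) ≈ 1.8321.

d(x, mu) = √(3.3568) ≈ 1.8321


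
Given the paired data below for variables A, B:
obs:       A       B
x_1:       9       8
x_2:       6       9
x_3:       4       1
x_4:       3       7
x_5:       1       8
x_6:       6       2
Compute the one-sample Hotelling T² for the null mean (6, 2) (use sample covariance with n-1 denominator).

Step 1 — sample mean vector:
  mean(A) = (9 + 6 + 4 + 3 + 1 + 6) / 6 = 29/6 = 4.8333
  mean(B) = (8 + 9 + 1 + 7 + 8 + 2) / 6 = 35/6 = 5.8333
  x̄ = (4.8333, 5.8333),  deviation x̄ - mu_0 = (4.8333, 5.8333) - (6, 2) = (-1.1667, 3.8333).

Step 2 — sample covariance matrix, S[i,j] = (1/(n-1)) · Σ_k (x_{k,i} - mean_i) · (x_{k,j} - mean_j), divisor n-1 = 5:
  S[A,A] = ((4.1667)·(4.1667) + (1.1667)·(1.1667) + (-0.8333)·(-0.8333) + (-1.8333)·(-1.8333) + (-3.8333)·(-3.8333) + (1.1667)·(1.1667)) / 5 = 38.8333/5 = 7.7667
  S[A,B] = ((4.1667)·(2.1667) + (1.1667)·(3.1667) + (-0.8333)·(-4.8333) + (-1.8333)·(1.1667) + (-3.8333)·(2.1667) + (1.1667)·(-3.8333)) / 5 = 1.8333/5 = 0.3667
  S[B,B] = ((2.1667)·(2.1667) + (3.1667)·(3.1667) + (-4.8333)·(-4.8333) + (1.1667)·(1.1667) + (2.1667)·(2.1667) + (-3.8333)·(-3.8333)) / 5 = 58.8333/5 = 11.7667
  S = [[7.7667, 0.3667],
 [0.3667, 11.7667]].

Step 3 — invert S. det(S) = 7.7667·11.7667 - (0.3667)² = 91.2533.
  S^{-1} = (1/det) · [[d, -b], [-b, a]] = [[0.1289, -0.004],
 [-0.004, 0.0851]].

Step 4 — quadratic form (x̄ - mu_0)^T · S^{-1} · (x̄ - mu_0):
  S^{-1} · (x̄ - mu_0) = (-0.1658, 0.3309),
  (x̄ - mu_0)^T · [...] = (-1.1667)·(-0.1658) + (3.8333)·(0.3309) = 1.4621.

Step 5 — scale by n: T² = 6 · 1.4621 = 8.7726.

T² ≈ 8.7726
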